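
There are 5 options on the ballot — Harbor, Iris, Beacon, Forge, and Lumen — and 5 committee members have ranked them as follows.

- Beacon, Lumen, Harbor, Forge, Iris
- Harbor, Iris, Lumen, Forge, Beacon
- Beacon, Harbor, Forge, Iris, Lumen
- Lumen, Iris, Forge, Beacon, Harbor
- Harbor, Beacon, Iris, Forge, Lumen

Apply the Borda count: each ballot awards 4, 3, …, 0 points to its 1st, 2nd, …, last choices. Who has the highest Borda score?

Harbor

Borda scores:
  Harbor: 2 + 4 + 3 + 0 + 4 = 13
  Iris: 0 + 3 + 1 + 3 + 2 = 9
  Beacon: 4 + 0 + 4 + 1 + 3 = 12
  Forge: 1 + 1 + 2 + 2 + 1 = 7
  Lumen: 3 + 2 + 0 + 4 + 0 = 9
Harbor has the highest total.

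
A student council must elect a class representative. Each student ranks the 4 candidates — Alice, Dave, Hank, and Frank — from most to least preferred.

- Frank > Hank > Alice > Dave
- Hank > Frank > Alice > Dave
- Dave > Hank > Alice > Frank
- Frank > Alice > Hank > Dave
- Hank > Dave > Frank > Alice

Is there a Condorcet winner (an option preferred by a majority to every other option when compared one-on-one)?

Head-to-head results (5 voters total):
Alice vs Dave: Alice wins 3–2.
Alice vs Hank: Hank wins 4–1.
Alice vs Frank: Frank wins 4–1.
Dave vs Hank: Hank wins 4–1.
Dave vs Frank: Frank wins 3–2.
Hank vs Frank: Hank wins 3–2.
Hank beats each rival — Alice (4–1), Dave (4–1), Frank (3–2) — so Hank is the Condorcet winner.

Yes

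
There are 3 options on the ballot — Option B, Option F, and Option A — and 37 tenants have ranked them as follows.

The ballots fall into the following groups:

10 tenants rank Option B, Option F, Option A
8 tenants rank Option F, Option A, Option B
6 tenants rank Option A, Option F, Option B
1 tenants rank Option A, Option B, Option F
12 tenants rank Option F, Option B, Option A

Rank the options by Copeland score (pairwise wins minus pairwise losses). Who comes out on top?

Option F

Pairwise results:
  Option B vs Option F: Option F wins 26–11.
  Option B vs Option A: Option B wins 22–15.
  Option F vs Option A: Option F wins 30–7.
Copeland scores (wins − losses):
  Option B: 1 − 1 = 0
  Option F: 2 − 0 = 2
  Option A: 0 − 2 = -2
Option F has the best Copeland score.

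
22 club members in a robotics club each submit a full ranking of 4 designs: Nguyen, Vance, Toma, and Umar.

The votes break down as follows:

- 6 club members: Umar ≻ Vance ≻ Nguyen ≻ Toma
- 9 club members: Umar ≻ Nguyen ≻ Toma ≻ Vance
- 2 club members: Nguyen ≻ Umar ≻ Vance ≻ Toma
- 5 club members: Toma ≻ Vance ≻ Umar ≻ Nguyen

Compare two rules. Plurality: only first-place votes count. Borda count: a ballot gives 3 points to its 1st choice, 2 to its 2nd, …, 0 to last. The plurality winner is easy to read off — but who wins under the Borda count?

Plurality first-place counts: Nguyen 2, Vance 0, Toma 5, Umar 15 → Umar.
Borda totals: Nguyen 30, Vance 24, Toma 24, Umar 54 → Umar.

Umar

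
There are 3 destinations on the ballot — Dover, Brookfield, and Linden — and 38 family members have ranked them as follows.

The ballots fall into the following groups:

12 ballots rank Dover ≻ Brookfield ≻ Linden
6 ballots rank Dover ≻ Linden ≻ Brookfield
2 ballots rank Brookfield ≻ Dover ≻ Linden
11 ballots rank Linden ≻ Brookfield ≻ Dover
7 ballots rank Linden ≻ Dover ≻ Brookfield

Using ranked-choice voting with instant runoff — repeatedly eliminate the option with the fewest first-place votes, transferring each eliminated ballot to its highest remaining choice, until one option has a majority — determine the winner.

Round 1: Dover 18, Linden 18, Brookfield 2. Brookfield has the fewest and is eliminated.
Round 2: Dover 20, Linden 18. Dover has a majority.

Dover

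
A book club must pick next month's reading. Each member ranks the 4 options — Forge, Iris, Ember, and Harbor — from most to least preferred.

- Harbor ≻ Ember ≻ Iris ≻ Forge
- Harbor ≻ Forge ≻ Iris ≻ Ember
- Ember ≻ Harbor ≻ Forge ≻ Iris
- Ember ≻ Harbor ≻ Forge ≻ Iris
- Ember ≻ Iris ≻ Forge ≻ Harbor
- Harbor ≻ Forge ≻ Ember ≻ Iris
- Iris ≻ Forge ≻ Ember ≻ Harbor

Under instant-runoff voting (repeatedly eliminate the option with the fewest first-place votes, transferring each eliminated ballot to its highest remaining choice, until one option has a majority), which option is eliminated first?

Forge

Round 1: Ember 3, Harbor 3, Iris 1, Forge 0. Forge has the fewest and is eliminated.
Round 2: Ember 3, Harbor 3, Iris 1. Iris has the fewest and is eliminated.
Round 3: Ember 4, Harbor 3. Ember has a majority.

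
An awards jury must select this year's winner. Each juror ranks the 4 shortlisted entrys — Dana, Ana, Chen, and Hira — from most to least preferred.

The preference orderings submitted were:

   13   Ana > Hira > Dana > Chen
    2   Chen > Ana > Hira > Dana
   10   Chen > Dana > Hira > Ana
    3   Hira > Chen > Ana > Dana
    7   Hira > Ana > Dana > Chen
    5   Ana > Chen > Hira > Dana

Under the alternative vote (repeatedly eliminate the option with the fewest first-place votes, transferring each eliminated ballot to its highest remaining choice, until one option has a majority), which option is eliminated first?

Round 1: Ana 18, Chen 12, Hira 10, Dana 0. Dana has the fewest and is eliminated.
Round 2: Ana 18, Chen 12, Hira 10. Hira has the fewest and is eliminated.
Round 3: Ana 25, Chen 15. Ana has a majority.

Dana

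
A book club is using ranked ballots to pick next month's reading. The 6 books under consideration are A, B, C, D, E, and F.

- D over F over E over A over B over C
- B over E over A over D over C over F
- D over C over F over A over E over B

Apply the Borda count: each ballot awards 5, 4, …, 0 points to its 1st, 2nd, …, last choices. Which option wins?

Borda scores:
  A: 2 + 3 + 2 = 7
  B: 1 + 5 + 0 = 6
  C: 0 + 1 + 4 = 5
  D: 5 + 2 + 5 = 12
  E: 3 + 4 + 1 = 8
  F: 4 + 0 + 3 = 7
D has the highest total.

D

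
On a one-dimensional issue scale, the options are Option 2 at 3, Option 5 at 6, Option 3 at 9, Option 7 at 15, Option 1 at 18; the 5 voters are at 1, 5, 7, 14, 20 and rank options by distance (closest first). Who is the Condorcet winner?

Option 5

With single-peaked preferences on a line, the Condorcet winner is the candidate closest to the median voter.
The median voter (position 7) is closest to Option 5 at 6.
Check: Option 5 vs Option 1 — voters closer to Option 5: 3 of 5.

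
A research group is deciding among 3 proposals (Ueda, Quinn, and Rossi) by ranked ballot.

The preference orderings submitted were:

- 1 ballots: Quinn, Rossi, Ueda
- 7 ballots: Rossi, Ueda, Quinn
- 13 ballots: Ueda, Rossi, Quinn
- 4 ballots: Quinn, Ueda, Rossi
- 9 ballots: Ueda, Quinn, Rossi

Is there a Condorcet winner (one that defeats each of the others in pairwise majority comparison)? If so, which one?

Ueda

Head-to-head results (34 voters total):
Ueda vs Quinn: Ueda wins 29–5.
Ueda vs Rossi: Ueda wins 26–8.
Quinn vs Rossi: Rossi wins 20–14.
Ueda beats each rival — Quinn (29–5), Rossi (26–8) — so Ueda is the Condorcet winner.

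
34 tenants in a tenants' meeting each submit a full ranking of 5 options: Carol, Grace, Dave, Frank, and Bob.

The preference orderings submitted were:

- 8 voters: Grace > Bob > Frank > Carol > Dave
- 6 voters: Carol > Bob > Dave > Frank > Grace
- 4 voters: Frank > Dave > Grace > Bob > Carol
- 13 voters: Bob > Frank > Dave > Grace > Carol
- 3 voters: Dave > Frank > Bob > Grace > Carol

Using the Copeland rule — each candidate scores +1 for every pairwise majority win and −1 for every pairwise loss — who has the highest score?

Pairwise results:
  Carol vs Grace: Grace wins 28–6.
  Carol vs Dave: Dave wins 20–14.
  Carol vs Frank: Frank wins 28–6.
  Carol vs Bob: Bob wins 28–6.
  Grace vs Dave: Dave wins 26–8.
  Grace vs Frank: Frank wins 26–8.
  Grace vs Bob: Bob wins 22–12.
  Dave vs Frank: Frank wins 25–9.
  Dave vs Bob: Bob wins 27–7.
  Frank vs Bob: Bob wins 27–7.
Copeland scores (wins − losses):
  Carol: 0 − 4 = -4
  Grace: 1 − 3 = -2
  Dave: 2 − 2 = 0
  Frank: 3 − 1 = 2
  Bob: 4 − 0 = 4
Bob has the best Copeland score.

Bob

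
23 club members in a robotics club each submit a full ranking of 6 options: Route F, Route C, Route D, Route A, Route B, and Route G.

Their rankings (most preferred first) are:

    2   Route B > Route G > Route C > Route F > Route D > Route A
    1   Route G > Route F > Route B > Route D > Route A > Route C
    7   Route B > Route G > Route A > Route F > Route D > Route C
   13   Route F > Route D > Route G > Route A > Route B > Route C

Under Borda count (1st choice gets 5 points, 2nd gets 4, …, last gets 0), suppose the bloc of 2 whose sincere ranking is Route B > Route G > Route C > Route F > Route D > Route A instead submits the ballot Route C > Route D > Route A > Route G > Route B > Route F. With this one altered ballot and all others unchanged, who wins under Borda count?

Route F

Borda totals with the altered ballot: Route F 83, Route C 10, Route D 69, Route A 54, Route B 53, Route G 76.
The winner is unchanged: still Route F.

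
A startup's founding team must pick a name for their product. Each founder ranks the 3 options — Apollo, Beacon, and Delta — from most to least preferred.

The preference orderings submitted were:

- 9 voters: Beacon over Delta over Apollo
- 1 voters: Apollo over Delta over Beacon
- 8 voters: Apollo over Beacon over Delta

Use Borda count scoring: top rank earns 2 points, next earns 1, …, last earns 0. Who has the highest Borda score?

Beacon

Borda scores:
  Apollo: 9·0 + 2 + 8·2 = 18
  Beacon: 9·2 + 0 + 8·1 = 26
  Delta: 9·1 + 1 + 8·0 = 10
Beacon has the highest total.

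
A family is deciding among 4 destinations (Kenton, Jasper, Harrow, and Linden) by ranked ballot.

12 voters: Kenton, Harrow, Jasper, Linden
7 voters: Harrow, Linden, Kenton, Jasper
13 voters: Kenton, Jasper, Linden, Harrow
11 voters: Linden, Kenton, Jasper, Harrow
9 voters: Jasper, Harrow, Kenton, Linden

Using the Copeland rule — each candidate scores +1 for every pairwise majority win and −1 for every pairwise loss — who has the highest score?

Kenton

Pairwise results:
  Kenton vs Jasper: Kenton wins 43–9.
  Kenton vs Harrow: Kenton wins 36–16.
  Kenton vs Linden: Kenton wins 34–18.
  Jasper vs Harrow: Jasper wins 33–19.
  Jasper vs Linden: Jasper wins 34–18.
  Harrow vs Linden: Harrow wins 28–24.
Copeland scores (wins − losses):
  Kenton: 3 − 0 = 3
  Jasper: 2 − 1 = 1
  Harrow: 1 − 2 = -1
  Linden: 0 − 3 = -3
Kenton has the best Copeland score.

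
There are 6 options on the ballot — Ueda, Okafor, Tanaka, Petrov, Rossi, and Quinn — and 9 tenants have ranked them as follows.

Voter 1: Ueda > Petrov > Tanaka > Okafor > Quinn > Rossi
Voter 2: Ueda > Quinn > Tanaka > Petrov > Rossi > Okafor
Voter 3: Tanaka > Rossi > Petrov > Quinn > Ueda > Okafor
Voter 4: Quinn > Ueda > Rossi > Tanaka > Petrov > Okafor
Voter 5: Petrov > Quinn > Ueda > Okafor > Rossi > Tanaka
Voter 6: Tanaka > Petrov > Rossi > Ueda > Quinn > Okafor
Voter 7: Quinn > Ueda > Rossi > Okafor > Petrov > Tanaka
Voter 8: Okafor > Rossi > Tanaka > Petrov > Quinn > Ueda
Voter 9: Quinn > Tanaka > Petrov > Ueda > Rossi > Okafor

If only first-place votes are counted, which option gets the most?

Quinn

First-place vote totals:
  Ueda: 2
  Okafor: 1
  Tanaka: 2
  Petrov: 1
  Rossi: 0
  Quinn: 3
Quinn has the most first-place votes.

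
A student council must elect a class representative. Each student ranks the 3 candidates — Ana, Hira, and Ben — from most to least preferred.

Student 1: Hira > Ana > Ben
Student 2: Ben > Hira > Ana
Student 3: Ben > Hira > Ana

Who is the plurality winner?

First-place vote totals:
  Ana: 0
  Hira: 1
  Ben: 2
Ben has the most first-place votes.

Ben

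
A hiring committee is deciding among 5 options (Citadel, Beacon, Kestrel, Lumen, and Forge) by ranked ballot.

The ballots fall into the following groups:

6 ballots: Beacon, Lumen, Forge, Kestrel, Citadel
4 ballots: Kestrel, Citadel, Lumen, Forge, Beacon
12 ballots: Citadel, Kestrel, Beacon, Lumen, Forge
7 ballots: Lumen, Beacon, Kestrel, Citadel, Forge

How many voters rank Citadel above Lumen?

16

Ballots ranking Citadel above Lumen: 4+12 = 16.
Ballots ranking Lumen above Citadel: 6+7 = 13.
So 16 of 29 voters prefer Citadel to Lumen.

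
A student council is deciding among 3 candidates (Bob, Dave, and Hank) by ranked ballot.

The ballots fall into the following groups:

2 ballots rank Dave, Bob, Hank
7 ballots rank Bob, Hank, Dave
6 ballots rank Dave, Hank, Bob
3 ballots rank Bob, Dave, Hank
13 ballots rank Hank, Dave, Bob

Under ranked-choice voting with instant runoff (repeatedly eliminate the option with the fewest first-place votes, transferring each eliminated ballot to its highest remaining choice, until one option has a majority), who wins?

Round 1: Hank 13, Bob 10, Dave 8. Dave has the fewest and is eliminated.
Round 2: Hank 19, Bob 12. Hank has a majority.

Hank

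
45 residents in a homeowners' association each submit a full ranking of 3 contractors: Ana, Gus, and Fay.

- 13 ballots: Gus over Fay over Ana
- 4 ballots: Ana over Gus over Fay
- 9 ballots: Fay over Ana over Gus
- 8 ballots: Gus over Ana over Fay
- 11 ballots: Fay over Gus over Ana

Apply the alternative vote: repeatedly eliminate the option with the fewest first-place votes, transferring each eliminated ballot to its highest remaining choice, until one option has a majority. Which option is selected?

Gus

Round 1: Gus 21, Fay 20, Ana 4. Ana has the fewest and is eliminated.
Round 2: Gus 25, Fay 20. Gus has a majority.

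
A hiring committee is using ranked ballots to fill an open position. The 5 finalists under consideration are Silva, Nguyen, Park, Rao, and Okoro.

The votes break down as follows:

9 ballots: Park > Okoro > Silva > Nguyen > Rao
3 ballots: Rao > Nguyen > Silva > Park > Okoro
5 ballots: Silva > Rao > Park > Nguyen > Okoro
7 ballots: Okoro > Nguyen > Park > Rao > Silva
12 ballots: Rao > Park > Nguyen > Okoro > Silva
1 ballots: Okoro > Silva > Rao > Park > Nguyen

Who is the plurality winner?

Rao

First-place vote totals:
  Silva: 5
  Nguyen: 0
  Park: 9
  Rao: 15
  Okoro: 8
Rao has the most first-place votes.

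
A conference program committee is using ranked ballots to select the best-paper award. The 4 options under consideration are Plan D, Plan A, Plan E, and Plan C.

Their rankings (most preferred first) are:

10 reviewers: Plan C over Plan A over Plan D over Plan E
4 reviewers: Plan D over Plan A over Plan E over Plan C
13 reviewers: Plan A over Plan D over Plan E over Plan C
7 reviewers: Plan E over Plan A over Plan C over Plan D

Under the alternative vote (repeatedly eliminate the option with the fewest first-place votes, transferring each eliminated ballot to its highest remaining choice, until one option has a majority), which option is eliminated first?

Plan D

Round 1: Plan A 13, Plan C 10, Plan E 7, Plan D 4. Plan D has the fewest and is eliminated.
Round 2: Plan A 17, Plan C 10, Plan E 7. Plan E has the fewest and is eliminated.
Round 3: Plan A 24, Plan C 10. Plan A has a majority.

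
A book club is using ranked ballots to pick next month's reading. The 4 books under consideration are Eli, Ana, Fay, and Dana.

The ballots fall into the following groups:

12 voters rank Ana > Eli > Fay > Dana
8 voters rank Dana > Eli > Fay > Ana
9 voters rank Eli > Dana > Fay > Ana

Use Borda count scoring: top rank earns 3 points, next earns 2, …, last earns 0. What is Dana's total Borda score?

42

Borda scores:
  Eli: 12·2 + 8·2 + 9·3 = 67
  Ana: 12·3 + 8·0 + 9·0 = 36
  Fay: 12·1 + 8·1 + 9·1 = 29
  Dana: 12·0 + 8·3 + 9·2 = 42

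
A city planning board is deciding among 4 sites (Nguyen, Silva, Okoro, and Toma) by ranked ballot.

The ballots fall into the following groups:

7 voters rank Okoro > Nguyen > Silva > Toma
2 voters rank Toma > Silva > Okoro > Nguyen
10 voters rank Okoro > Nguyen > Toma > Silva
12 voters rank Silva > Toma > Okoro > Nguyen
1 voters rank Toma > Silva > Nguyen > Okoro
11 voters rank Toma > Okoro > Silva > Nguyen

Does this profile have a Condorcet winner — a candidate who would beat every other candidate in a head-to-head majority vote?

Head-to-head results (43 voters total):
Nguyen vs Silva: Silva wins 26–17.
Nguyen vs Okoro: Okoro wins 42–1.
Nguyen vs Toma: Toma wins 26–17.
Silva vs Okoro: Okoro wins 28–15.
Silva vs Toma: Toma wins 24–19.
Okoro vs Toma: Toma wins 26–17.
Toma beats each rival — Nguyen (26–17), Silva (24–19), Okoro (26–17) — so Toma is the Condorcet winner.

Yes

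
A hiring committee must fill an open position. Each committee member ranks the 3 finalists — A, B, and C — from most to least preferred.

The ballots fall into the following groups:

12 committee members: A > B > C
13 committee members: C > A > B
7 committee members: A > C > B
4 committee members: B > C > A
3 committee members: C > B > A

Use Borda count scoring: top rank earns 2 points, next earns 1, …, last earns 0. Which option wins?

A

Borda scores:
  A: 12·2 + 13·1 + 7·2 + 4·0 + 3·0 = 51
  B: 12·1 + 13·0 + 7·0 + 4·2 + 3·1 = 23
  C: 12·0 + 13·2 + 7·1 + 4·1 + 3·2 = 43
A has the highest total.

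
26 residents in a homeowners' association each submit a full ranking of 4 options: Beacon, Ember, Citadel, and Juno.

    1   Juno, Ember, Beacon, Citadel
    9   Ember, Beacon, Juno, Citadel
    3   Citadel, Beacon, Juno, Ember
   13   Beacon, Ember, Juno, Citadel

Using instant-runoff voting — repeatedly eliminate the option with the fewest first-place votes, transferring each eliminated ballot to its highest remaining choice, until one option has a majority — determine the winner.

Round 1: Beacon 13, Ember 9, Citadel 3, Juno 1. Juno has the fewest and is eliminated.
Round 2: Beacon 13, Ember 10, Citadel 3. Citadel has the fewest and is eliminated.
Round 3: Beacon 16, Ember 10. Beacon has a majority.

Beacon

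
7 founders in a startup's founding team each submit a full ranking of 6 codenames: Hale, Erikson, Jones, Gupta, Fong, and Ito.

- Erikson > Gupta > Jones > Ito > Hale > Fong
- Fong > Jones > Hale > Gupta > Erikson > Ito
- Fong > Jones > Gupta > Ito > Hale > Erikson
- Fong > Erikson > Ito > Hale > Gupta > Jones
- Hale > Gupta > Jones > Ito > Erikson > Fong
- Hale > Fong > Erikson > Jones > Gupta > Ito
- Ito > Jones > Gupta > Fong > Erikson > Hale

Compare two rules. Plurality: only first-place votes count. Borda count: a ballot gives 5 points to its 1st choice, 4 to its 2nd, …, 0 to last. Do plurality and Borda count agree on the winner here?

Plurality first-place counts: Hale 2, Erikson 1, Jones 0, Gupta 0, Fong 3, Ito 1 → Fong.
Borda totals: Hale 17, Erikson 15, Jones 20, Gupta 18, Fong 21, Ito 14 → Fong.
The two rules agree on Fong.

Yes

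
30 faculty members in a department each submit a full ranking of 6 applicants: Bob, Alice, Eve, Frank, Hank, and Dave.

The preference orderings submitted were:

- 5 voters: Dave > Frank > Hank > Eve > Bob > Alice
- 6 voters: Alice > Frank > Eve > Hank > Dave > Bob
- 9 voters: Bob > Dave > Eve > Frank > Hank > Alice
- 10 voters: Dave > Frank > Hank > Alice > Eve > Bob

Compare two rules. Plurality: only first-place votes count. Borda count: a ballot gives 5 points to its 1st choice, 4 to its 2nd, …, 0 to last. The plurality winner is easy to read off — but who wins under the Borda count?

Dave

Plurality first-place counts: Bob 9, Alice 6, Eve 0, Frank 0, Hank 0, Dave 15 → Dave.
Borda totals: Bob 50, Alice 50, Eve 65, Frank 102, Hank 66, Dave 117 → Dave.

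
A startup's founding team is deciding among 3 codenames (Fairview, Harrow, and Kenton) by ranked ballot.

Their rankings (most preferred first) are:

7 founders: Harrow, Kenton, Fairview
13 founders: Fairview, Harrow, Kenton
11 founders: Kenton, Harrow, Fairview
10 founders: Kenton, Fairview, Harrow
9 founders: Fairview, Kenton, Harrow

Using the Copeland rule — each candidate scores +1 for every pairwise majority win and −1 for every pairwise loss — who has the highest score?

Kenton

Pairwise results:
  Fairview vs Harrow: Fairview wins 32–18.
  Fairview vs Kenton: Kenton wins 28–22.
  Harrow vs Kenton: Kenton wins 30–20.
Copeland scores (wins − losses):
  Fairview: 1 − 1 = 0
  Harrow: 0 − 2 = -2
  Kenton: 2 − 0 = 2
Kenton has the best Copeland score.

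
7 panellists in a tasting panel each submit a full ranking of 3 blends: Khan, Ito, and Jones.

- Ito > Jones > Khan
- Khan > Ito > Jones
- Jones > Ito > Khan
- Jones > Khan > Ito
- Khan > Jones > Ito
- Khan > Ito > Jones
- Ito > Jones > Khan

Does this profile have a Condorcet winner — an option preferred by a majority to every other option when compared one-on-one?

Head-to-head results (7 voters total):
Khan vs Ito: Khan wins 4–3.
Khan vs Jones: Jones wins 4–3.
Ito vs Jones: Ito wins 4–3.
No candidate beats all others: Khan beats Ito beats Jones beats Khan, a majority cycle.

No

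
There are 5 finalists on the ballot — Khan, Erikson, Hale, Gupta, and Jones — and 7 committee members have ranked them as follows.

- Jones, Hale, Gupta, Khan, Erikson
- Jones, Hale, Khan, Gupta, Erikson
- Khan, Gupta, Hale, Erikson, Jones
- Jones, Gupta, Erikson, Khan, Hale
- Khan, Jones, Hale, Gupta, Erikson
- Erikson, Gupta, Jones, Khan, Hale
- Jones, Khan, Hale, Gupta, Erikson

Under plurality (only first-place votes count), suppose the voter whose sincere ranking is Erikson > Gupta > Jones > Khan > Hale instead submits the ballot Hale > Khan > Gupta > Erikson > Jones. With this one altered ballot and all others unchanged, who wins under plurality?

Jones

First-place totals with the altered ballot: Khan 2, Erikson 0, Hale 1, Gupta 0, Jones 4.
The winner is unchanged: still Jones.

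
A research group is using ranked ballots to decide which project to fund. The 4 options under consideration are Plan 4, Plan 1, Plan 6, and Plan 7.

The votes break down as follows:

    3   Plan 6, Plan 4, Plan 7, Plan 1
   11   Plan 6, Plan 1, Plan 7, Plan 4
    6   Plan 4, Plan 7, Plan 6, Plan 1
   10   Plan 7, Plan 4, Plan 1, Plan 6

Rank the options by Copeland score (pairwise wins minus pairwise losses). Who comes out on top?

Pairwise results:
  Plan 4 vs Plan 1: Plan 4 wins 19–11.
  Plan 4 vs Plan 6: Plan 4 wins 16–14.
  Plan 4 vs Plan 7: Plan 7 wins 21–9.
  Plan 1 vs Plan 6: Plan 6 wins 20–10.
  Plan 1 vs Plan 7: Plan 7 wins 19–11.
  Plan 6 vs Plan 7: Plan 7 wins 16–14.
Copeland scores (wins − losses):
  Plan 4: 2 − 1 = 1
  Plan 1: 0 − 3 = -3
  Plan 6: 1 − 2 = -1
  Plan 7: 3 − 0 = 3
Plan 7 has the best Copeland score.

Plan 7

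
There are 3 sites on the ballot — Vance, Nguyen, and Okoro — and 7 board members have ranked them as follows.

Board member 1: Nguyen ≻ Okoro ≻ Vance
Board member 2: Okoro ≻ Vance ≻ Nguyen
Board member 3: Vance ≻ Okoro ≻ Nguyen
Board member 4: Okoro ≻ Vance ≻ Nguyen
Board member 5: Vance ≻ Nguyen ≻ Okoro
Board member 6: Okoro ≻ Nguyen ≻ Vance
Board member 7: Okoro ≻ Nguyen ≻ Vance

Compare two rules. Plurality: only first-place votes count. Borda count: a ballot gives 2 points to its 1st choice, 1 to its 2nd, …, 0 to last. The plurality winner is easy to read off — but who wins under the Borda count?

Okoro

Plurality first-place counts: Vance 2, Nguyen 1, Okoro 4 → Okoro.
Borda totals: Vance 6, Nguyen 5, Okoro 10 → Okoro.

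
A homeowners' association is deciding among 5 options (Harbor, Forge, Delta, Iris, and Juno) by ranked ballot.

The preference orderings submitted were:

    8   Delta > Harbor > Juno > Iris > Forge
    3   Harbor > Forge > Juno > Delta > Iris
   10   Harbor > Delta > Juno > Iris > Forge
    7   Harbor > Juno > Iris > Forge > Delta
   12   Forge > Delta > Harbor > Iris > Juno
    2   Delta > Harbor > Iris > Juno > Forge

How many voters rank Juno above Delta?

Ballots ranking Juno above Delta: 3+7 = 10.
Ballots ranking Delta above Juno: 8+10+12+2 = 32.
So 10 of 42 voters prefer Juno to Delta.

10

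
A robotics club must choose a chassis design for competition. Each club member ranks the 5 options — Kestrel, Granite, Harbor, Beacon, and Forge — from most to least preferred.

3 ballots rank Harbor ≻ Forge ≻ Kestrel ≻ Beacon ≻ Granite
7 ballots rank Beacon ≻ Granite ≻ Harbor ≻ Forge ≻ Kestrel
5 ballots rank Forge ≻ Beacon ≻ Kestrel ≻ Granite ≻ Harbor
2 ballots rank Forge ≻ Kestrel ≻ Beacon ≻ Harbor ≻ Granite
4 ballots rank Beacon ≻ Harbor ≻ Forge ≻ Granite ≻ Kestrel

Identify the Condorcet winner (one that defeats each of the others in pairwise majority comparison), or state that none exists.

Head-to-head results (21 voters total):
Kestrel vs Granite: Granite wins 11–10.
Kestrel vs Harbor: Harbor wins 14–7.
Kestrel vs Beacon: Beacon wins 16–5.
Kestrel vs Forge: Forge wins 21–0.
Granite vs Harbor: Granite wins 12–9.
Granite vs Beacon: Beacon wins 21–0.
Granite vs Forge: Forge wins 14–7.
Harbor vs Beacon: Beacon wins 18–3.
Harbor vs Forge: Harbor wins 14–7.
Beacon vs Forge: Beacon wins 11–10.
Beacon beats each rival — Kestrel (16–5), Granite (21–0), Harbor (18–3), Forge (11–10) — so Beacon is the Condorcet winner.

Beacon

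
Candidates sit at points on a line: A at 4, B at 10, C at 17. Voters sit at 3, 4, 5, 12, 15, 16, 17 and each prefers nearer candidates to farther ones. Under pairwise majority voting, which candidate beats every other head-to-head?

B

With single-peaked preferences on a line, the Condorcet winner is the candidate closest to the median voter.
The median voter (position 12) is closest to B at 10.
Check: B vs C — voters closer to B: 4 of 7.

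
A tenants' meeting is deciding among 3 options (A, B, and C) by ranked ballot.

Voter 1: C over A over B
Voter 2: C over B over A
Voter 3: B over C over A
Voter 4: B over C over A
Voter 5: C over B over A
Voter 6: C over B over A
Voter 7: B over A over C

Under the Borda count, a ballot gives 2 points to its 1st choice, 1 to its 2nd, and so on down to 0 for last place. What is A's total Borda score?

2

Borda scores:
  A: 1 + 0 + 0 + 0 + 0 + 0 + 1 = 2
  B: 0 + 1 + 2 + 2 + 1 + 1 + 2 = 9
  C: 2 + 2 + 1 + 1 + 2 + 2 + 0 = 10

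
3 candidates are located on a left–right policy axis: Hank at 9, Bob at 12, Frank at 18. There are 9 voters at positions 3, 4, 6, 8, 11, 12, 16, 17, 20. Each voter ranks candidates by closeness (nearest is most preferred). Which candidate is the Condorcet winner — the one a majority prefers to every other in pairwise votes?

With single-peaked preferences on a line, the Condorcet winner is the candidate closest to the median voter.
The median voter (position 11) is closest to Bob at 12.
Check: Bob vs Hank — voters closer to Bob: 5 of 9.

Bob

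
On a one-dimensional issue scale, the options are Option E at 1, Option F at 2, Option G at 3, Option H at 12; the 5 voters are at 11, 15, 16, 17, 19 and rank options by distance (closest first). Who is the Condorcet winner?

Option H

With single-peaked preferences on a line, the Condorcet winner is the candidate closest to the median voter.
The median voter (position 16) is closest to Option H at 12.
Check: Option H vs Option G — voters closer to Option H: 5 of 5.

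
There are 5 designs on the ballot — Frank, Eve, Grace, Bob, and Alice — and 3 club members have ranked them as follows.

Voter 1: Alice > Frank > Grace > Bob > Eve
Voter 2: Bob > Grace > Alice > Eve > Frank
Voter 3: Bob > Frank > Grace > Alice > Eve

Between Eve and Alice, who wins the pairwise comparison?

Ballots ranking Eve above Alice: 0.
Ballots ranking Alice above Eve: 3.
Alice wins the head-to-head, 3–0.

Alice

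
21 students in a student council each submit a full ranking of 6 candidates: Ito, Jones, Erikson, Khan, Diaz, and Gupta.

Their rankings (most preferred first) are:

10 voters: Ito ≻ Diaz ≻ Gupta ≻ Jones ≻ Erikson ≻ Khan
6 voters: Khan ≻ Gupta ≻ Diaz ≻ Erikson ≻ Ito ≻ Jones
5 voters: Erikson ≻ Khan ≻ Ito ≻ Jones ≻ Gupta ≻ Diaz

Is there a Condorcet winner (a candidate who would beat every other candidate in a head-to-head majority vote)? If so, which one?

There is no Condorcet winner

Head-to-head results (21 voters total):
Ito vs Jones: Ito wins 21–0.
Ito vs Erikson: Erikson wins 11–10.
Ito vs Khan: Khan wins 11–10.
Ito vs Diaz: Ito wins 15–6.
Ito vs Gupta: Ito wins 15–6.
Jones vs Erikson: Erikson wins 11–10.
Jones vs Khan: Khan wins 11–10.
Jones vs Diaz: Diaz wins 16–5.
Jones vs Gupta: Gupta wins 16–5.
Erikson vs Khan: Erikson wins 15–6.
Erikson vs Diaz: Diaz wins 16–5.
Erikson vs Gupta: Gupta wins 16–5.
Khan vs Diaz: Khan wins 11–10.
Khan vs Gupta: Khan wins 11–10.
Diaz vs Gupta: Gupta wins 11–10.
No candidate beats all others: Ito beats Diaz beats Erikson beats Ito, a majority cycle.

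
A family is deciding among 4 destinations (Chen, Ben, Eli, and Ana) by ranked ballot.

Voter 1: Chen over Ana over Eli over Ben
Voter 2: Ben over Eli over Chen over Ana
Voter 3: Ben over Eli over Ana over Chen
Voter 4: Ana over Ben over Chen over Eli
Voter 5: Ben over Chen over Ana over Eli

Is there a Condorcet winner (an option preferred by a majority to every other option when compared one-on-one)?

Head-to-head results (5 voters total):
Chen vs Ben: Ben wins 4–1.
Chen vs Eli: Chen wins 3–2.
Chen vs Ana: Chen wins 3–2.
Ben vs Eli: Ben wins 4–1.
Ben vs Ana: Ben wins 3–2.
Eli vs Ana: Ana wins 3–2.
Ben beats each rival — Chen (4–1), Eli (4–1), Ana (3–2) — so Ben is the Condorcet winner.

Yes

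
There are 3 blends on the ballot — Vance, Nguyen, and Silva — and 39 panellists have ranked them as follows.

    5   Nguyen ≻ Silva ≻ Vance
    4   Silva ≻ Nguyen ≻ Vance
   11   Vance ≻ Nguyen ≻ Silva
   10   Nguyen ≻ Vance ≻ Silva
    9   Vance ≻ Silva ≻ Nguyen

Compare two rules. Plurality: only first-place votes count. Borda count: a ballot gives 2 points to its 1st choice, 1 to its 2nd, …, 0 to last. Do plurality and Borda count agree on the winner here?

Yes

Plurality first-place counts: Vance 20, Nguyen 15, Silva 4 → Vance.
Borda totals: Vance 50, Nguyen 45, Silva 22 → Vance.
The two rules agree on Vance.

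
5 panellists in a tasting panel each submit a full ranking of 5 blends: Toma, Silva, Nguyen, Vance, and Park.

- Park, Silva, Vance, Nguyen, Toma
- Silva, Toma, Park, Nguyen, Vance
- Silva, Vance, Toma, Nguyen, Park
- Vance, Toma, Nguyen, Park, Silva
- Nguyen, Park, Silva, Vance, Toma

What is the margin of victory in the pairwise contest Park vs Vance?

Ballots ranking Park above Vance: 3.
Ballots ranking Vance above Park: 2.
Park wins 3–2, a margin of 1.

1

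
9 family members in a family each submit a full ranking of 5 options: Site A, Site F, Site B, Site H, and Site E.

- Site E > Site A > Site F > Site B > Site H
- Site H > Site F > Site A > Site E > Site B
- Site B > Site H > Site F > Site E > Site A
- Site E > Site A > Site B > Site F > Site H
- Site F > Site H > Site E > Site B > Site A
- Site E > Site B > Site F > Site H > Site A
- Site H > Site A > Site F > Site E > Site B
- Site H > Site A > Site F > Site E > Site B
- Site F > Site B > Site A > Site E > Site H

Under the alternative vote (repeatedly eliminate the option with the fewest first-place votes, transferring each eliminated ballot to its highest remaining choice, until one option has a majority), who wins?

Site H

Round 1: Site H 3, Site E 3, Site F 2, Site B 1, Site A 0. Site A has the fewest and is eliminated.
Round 2: Site H 3, Site E 3, Site F 2, Site B 1. Site B has the fewest and is eliminated.
Round 3: Site H 4, Site E 3, Site F 2. Site F has the fewest and is eliminated.
Round 4: Site H 5, Site E 4. Site H has a majority.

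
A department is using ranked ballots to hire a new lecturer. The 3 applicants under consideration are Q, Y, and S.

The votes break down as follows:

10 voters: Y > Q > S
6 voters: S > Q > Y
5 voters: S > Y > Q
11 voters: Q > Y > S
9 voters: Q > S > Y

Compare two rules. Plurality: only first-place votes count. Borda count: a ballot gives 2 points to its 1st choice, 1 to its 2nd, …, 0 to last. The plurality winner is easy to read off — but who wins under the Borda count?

Plurality first-place counts: Q 20, Y 10, S 11 → Q.
Borda totals: Q 56, Y 36, S 31 → Q.

Q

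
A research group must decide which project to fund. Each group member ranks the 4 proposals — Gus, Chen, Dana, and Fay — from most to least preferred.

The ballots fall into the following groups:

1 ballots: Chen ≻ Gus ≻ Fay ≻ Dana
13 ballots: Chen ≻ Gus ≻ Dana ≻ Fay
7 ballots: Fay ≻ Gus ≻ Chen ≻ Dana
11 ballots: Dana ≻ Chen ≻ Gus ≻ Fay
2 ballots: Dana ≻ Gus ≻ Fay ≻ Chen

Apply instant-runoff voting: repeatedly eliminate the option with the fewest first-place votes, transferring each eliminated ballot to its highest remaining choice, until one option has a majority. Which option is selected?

Chen

Round 1: Chen 14, Dana 13, Fay 7, Gus 0. Gus has the fewest and is eliminated.
Round 2: Chen 14, Dana 13, Fay 7. Fay has the fewest and is eliminated.
Round 3: Chen 21, Dana 13. Chen has a majority.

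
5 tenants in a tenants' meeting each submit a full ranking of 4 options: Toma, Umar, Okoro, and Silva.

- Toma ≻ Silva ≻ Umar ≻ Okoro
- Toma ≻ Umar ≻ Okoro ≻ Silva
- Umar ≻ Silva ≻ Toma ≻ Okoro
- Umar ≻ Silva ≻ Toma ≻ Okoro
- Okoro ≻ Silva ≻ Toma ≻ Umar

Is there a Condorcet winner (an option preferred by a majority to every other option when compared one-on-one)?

Head-to-head results (5 voters total):
Toma vs Umar: Toma wins 3–2.
Toma vs Okoro: Toma wins 4–1.
Toma vs Silva: Silva wins 3–2.
Umar vs Okoro: Umar wins 4–1.
Umar vs Silva: Umar wins 3–2.
Okoro vs Silva: Silva wins 3–2.
No candidate beats all others: Toma beats Umar beats Silva beats Toma, a majority cycle.

No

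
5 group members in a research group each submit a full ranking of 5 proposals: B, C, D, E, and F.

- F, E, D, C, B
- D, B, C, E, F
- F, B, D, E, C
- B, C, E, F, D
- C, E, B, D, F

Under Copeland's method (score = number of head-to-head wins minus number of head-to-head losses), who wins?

Pairwise results:
  B vs C: B wins 3–2.
  B vs D: B wins 3–2.
  B vs E: B wins 3–2.
  B vs F: B wins 3–2.
  C vs D: D wins 3–2.
  C vs E: C wins 3–2.
  C vs F: C wins 3–2.
  D vs E: E wins 3–2.
  D vs F: F wins 3–2.
  E vs F: E wins 3–2.
Copeland scores (wins − losses):
  B: 4 − 0 = 4
  C: 2 − 2 = 0
  D: 1 − 3 = -2
  E: 2 − 2 = 0
  F: 1 − 3 = -2
B has the best Copeland score.

B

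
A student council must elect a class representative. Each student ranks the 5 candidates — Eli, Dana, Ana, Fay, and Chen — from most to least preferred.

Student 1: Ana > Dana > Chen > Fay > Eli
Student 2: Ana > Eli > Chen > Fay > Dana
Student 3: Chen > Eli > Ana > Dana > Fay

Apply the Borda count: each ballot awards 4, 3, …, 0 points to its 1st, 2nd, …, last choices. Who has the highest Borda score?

Ana

Borda scores:
  Eli: 0 + 3 + 3 = 6
  Dana: 3 + 0 + 1 = 4
  Ana: 4 + 4 + 2 = 10
  Fay: 1 + 1 + 0 = 2
  Chen: 2 + 2 + 4 = 8
Ana has the highest total.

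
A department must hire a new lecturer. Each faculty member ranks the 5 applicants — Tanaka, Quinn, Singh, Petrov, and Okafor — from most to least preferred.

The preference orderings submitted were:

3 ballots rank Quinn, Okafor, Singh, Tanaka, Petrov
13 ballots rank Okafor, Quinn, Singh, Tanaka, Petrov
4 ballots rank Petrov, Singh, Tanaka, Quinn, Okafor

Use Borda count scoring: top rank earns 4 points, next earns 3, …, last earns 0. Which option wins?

Borda scores:
  Tanaka: 3·1 + 13·1 + 4·2 = 24
  Quinn: 3·4 + 13·3 + 4·1 = 55
  Singh: 3·2 + 13·2 + 4·3 = 44
  Petrov: 3·0 + 13·0 + 4·4 = 16
  Okafor: 3·3 + 13·4 + 4·0 = 61
Okafor has the highest total.

Okafor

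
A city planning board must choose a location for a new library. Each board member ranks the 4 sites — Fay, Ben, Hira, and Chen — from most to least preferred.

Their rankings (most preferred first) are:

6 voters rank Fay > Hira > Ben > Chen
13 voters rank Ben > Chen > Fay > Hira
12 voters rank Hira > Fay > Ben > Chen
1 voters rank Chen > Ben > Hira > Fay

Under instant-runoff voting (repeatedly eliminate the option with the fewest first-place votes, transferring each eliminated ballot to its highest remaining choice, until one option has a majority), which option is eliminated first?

Round 1: Ben 13, Hira 12, Fay 6, Chen 1. Chen has the fewest and is eliminated.
Round 2: Ben 14, Hira 12, Fay 6. Fay has the fewest and is eliminated.
Round 3: Hira 18, Ben 14. Hira has a majority.

Chen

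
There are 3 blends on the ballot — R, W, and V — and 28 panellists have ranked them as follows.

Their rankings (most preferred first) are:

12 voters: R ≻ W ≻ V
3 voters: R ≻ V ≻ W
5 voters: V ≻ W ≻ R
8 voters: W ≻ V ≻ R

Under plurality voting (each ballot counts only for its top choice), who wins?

R

First-place vote totals:
  R: 15
  W: 8
  V: 5
R has the most first-place votes.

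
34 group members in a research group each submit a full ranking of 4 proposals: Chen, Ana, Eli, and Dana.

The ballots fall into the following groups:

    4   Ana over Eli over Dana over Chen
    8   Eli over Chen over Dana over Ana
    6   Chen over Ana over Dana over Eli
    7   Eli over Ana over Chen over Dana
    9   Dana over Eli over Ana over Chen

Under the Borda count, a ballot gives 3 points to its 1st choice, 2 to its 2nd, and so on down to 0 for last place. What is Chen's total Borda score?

Borda scores:
  Chen: 4·0 + 8·2 + 6·3 + 7·1 + 9·0 = 41
  Ana: 4·3 + 8·0 + 6·2 + 7·2 + 9·1 = 47
  Eli: 4·2 + 8·3 + 6·0 + 7·3 + 9·2 = 71
  Dana: 4·1 + 8·1 + 6·1 + 7·0 + 9·3 = 45

41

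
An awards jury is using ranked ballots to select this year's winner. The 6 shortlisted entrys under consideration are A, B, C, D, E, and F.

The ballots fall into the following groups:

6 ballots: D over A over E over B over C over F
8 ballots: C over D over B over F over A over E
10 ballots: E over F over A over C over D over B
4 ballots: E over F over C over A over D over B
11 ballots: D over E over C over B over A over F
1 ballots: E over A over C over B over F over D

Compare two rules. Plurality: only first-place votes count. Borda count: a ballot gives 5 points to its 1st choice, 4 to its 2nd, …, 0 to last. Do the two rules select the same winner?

No

Plurality first-place counts: A 0, B 0, C 8, D 17, E 15, F 0 → D.
Borda totals: A 85, B 60, C 114, D 131, E 137, F 73 → E.
The two rules disagree: plurality picks D, Borda picks E.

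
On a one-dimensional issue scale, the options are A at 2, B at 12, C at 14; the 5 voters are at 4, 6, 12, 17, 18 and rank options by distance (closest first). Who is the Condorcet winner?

With single-peaked preferences on a line, the Condorcet winner is the candidate closest to the median voter.
The median voter (position 12) is closest to B at 12.
Check: B vs A — voters closer to B: 3 of 5.

B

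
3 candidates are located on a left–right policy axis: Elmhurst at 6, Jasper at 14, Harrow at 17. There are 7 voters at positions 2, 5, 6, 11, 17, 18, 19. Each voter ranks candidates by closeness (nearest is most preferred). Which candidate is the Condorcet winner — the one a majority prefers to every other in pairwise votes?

Jasper

With single-peaked preferences on a line, the Condorcet winner is the candidate closest to the median voter.
The median voter (position 11) is closest to Jasper at 14.
Check: Jasper vs Harrow — voters closer to Jasper: 4 of 7.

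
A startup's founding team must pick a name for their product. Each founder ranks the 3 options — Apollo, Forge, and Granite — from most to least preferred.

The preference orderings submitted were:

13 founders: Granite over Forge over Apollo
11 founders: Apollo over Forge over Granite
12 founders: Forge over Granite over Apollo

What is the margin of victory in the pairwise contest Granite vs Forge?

Ballots ranking Granite above Forge: 13.
Ballots ranking Forge above Granite: 11+12 = 23.
Forge wins 23–13, a margin of 10.

10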